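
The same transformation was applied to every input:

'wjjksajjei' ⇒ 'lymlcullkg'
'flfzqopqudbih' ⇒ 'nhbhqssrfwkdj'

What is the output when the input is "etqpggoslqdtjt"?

Rule — shift every letter 2 places forward in the alphabet (wrapping around), then swap each adjacent pair of characters (1↔2, 3↔4, ...).
On "etqpggoslqdtjt": the first step gives "gvsriiqunsfvlv", and the second then gives "vgrsiiuqsnvfvl".
(Check on "wjjksajjei": → "yllmucllgk" → "lymlcullkg" ✓)

vgrsiiuqsnvfvl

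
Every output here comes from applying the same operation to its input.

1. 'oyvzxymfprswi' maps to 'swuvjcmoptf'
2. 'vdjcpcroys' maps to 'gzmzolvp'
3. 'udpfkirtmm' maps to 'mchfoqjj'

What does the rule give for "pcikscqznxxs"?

Rule — shift every letter 3 places backward in the alphabet (wrapping around), then delete the first 2 characters.
Applying both steps to "pcikscqznxxs": "mzfhpznwkuup", then "fhpznwkuup".

fhpznwkuup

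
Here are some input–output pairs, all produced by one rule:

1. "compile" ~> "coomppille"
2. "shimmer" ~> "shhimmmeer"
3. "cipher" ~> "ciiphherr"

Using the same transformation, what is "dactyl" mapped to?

daacttyll

Rule — repeat every character 3 times, then keep every other character starting from the second (positions 2nd, 4th, 6th, ...).
Working it through for "dactyl": intermediate "dddaaaccctttyyylll", final "daacttyll".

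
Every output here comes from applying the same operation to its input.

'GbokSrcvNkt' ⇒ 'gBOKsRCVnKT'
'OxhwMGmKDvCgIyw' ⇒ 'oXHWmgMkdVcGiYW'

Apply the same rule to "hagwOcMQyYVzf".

The rule is to flip the case of every letter.
Doing the same to "hagwOcMQyYVzf": "HAGWoCmqYyvZF".

HAGWoCmqYyvZF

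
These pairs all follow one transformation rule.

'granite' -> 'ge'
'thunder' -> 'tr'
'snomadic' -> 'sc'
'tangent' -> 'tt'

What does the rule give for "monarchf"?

mf

Rule — take characters alternately from the front and the back (1st, last, 2nd, 2nd-last, ...), then keep only the first 2 characters.
For "monarchf", step one produces "mfohncar"; step two turns that into "mf".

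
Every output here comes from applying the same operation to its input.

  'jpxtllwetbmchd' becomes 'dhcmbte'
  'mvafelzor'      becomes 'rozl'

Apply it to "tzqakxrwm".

The pattern: take characters alternately from the front and the back (1st, last, 2nd, 2nd-last, ...), then keep every other character starting from the second (positions 2nd, 4th, 6th, ...).
"tzqakxrwm" → "tmzwqraxk" → "mwrx".

mwrx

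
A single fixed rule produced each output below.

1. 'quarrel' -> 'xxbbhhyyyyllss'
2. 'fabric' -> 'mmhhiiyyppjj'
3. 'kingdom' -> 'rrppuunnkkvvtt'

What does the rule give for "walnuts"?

What's happening: shift every letter 7 places forward in the alphabet (wrapping around), then double every character.
Applying both steps to "walnuts": "dhsubaz", then "ddhhssuubbaazz".

ddhhssuubbaazz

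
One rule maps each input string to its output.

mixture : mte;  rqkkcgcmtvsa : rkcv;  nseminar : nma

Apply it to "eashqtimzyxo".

ehiy

Rule — keep one character in every 3, starting at position 1 (positions 1st, 4th, 7th, ...).
So "eashqtimzyxo" becomes "ehiy".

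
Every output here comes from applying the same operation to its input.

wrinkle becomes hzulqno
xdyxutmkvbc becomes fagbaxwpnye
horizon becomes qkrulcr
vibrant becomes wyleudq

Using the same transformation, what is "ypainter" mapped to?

The transformation: move the last character to the front, then shift every letter 3 places forward in the alphabet (wrapping around).
"ypainter" → "rypainte" → "ubsdlqwh".

ubsdlqwh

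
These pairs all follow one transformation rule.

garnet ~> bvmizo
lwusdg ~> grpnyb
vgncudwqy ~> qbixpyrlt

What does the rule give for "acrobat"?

What's happening: shift every letter 5 places backward in the alphabet (wrapping around).
Doing the same to "acrobat": "vxmjwvo".

vxmjwvo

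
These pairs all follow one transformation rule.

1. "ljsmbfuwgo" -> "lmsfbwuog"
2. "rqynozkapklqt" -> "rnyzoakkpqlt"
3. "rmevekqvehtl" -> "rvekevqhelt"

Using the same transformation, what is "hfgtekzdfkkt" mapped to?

The transformation: swap each adjacent pair of characters (1↔2, 3↔4, ...), then delete the first character.
"hfgtekzdfkkt" → "fhtgkedzkftk" → "htgkedzkftk".
(Check on "rqynozkapklqt": → "qrnyzoakkpqlt" → "rnyzoakkpqlt" ✓)

htgkedzkftk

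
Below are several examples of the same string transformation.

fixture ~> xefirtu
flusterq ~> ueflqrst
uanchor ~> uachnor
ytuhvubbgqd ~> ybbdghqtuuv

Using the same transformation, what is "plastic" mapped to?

Looking at the pairs, the operation is to sort the characters into alphabetical order, then move the last character to the front.
Working it through for "plastic": intermediate "acilpst", final "tacilps".

tacilps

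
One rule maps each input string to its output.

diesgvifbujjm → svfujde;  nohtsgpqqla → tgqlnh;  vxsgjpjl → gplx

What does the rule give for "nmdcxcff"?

Looking at the pairs, the operation is to move the first 3 characters to the end (rotate left by 3), then keep every other character starting from the first (positions 1st, 3rd, 5th, ...).
For "nmdcxcff", step one produces "cxcffnmd"; step two turns that into "ccfm".

ccfm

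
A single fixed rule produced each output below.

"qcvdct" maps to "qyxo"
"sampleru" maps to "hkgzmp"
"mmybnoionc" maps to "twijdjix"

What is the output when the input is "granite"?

vidoz

Each output is the input with this applied: shift every letter 5 places backward in the alphabet (wrapping around), then delete the first 2 characters.
For "granite", step one produces "bmvidoz"; step two turns that into "vidoz".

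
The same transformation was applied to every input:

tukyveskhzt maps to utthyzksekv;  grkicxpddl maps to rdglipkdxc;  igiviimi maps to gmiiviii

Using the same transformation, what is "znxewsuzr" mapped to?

The pattern: swap each adjacent pair of characters (1↔2, 3↔4, ...), then take characters alternately from the front and the back (1st, last, 2nd, 2nd-last, ...).
"znxewsuzr" → "nzexswzur" → "nrzuezxws".

nrzuezxws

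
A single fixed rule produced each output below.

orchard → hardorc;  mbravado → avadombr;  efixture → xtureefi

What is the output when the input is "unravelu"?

aveluunr

In each case the input is transformed by: move the first 3 characters to the end (rotate left by 3).
Applying that to "unravelu" gives "aveluunr".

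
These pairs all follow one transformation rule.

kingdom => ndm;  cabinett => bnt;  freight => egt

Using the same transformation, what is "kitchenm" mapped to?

thn

What's happening: keep every other character starting from the first (positions 1st, 3rd, 5th, ...), then delete the first character.
Applying that to "kitchenm" gives "thn".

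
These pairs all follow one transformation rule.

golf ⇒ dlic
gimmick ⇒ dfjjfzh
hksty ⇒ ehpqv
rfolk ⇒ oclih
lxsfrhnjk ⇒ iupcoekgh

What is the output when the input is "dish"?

The rule is to shift every letter 3 places backward in the alphabet (wrapping around).
"dish" → "afpe".

afpe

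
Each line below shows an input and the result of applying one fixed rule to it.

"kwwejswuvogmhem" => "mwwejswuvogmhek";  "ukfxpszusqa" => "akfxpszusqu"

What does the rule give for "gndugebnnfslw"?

The rule is to swap the first and last characters.
So "gndugebnnfslw" becomes "wndugebnnfslg".

wndugebnnfslg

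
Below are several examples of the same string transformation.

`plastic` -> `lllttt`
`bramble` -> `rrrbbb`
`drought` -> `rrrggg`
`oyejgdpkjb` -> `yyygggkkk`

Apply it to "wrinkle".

Each output is the input with this applied: keep one character in every 3, starting at position 2 (positions 2nd, 5th, 8th, ...), then repeat every character 3 times.
On "wrinkle": the first step gives "rk", and the second then gives "rrrkkk".
(Check on "bramble": → "rb" → "rrrbbb" ✓)

rrrkkk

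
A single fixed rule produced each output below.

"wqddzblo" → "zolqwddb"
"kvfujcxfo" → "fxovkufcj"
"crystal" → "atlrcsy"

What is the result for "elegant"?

Each output is the input with this applied: swap each adjacent pair of characters (1↔2, 3↔4, ...), then move the last 3 characters to the front (rotate right by 3).
For "elegant" the result is "natlege".

natlege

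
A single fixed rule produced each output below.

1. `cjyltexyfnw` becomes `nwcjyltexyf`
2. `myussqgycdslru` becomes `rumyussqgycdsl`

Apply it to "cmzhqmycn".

Each output is the input with this applied: move the last 2 characters to the front (rotate right by 2).
So "cmzhqmycn" becomes "cncmzhqmy".

cncmzhqmy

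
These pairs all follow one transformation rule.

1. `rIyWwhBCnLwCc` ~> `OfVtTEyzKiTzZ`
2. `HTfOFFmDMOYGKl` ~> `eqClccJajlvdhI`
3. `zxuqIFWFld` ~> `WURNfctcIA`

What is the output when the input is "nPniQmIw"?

Each output is the input with this applied: shift every letter 3 places backward in the alphabet (wrapping around), then flip the case of every letter.
"nPniQmIw" → "kMkfNjFt" → "KmKFnJfT".

KmKFnJfT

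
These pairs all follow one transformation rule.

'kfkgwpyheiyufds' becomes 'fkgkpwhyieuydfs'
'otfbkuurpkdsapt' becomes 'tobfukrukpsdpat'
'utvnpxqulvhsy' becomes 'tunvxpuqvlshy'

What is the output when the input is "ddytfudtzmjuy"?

Looking at the pairs, the operation is to swap each adjacent pair of characters (1↔2, 3↔4, ...).
For "ddytfudtzmjuy" the result is "ddtyuftdmzujy".

ddtyuftdmzujy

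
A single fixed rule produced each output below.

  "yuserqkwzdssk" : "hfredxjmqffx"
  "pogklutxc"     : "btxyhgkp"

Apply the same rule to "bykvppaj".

Each output is the input with this applied: shift every letter 13 places forward in the alphabet (wrapping around) — i.e. ROT13, then delete the first character.
Applying both steps to "bykvppaj": "olxiccnw", then "lxiccnw".

lxiccnw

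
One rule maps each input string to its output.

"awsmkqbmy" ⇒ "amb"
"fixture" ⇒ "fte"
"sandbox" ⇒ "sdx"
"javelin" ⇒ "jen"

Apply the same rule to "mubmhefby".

mmf

What's happening: keep one character in every 3, starting at position 1 (positions 1st, 4th, 7th, ...).
On "mubmhefby" that produces "mmf".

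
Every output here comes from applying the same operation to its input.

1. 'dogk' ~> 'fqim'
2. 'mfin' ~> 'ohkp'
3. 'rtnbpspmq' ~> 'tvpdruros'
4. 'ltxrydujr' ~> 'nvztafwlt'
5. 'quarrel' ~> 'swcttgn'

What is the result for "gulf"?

iwnh

What's happening: shift every letter 2 places forward in the alphabet (wrapping around).
For "gulf" the result is "iwnh".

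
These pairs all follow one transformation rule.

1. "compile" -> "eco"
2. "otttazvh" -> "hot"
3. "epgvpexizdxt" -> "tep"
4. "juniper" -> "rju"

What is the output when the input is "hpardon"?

The transformation: move the first 2 characters to the end (rotate left by 2), then keep only the last 3 characters.
For "hpardon", step one produces "ardonhp"; step two turns that into "nhp".

nhp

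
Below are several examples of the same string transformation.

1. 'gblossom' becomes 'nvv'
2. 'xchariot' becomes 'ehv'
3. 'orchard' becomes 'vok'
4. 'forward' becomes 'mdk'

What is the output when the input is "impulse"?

pbl

The transformation: keep one character in every 3, starting at position 1 (positions 1st, 4th, 7th, ...), then shift every letter 7 places forward in the alphabet (wrapping around).
For "impulse", step one produces "iue"; step two turns that into "pbl".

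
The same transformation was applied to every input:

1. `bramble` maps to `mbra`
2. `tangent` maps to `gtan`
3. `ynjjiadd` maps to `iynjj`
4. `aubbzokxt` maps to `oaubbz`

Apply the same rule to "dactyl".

cda

The pattern: delete the last 3 characters, then move the last character to the front.
"dactyl" → "cda".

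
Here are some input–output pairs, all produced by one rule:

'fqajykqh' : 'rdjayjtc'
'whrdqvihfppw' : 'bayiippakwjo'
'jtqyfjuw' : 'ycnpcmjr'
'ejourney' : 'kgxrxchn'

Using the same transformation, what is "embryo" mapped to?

krhxfu

What's happening: shift every letter 7 places backward in the alphabet (wrapping around), then swap the front and back halves of the string.
Applying both steps to "embryo": "xfukrh", then "krhxfu".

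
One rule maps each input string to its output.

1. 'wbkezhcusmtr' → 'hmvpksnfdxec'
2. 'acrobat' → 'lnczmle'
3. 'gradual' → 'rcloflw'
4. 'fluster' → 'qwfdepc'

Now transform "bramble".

The transformation: shift every letter 11 places forward in the alphabet (wrapping around).
For "bramble" the result is "mclxmwp".

mclxmwp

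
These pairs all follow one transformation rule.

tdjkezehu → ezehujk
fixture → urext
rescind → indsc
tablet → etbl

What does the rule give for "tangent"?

Looking at the pairs, the operation is to delete the first 2 characters, then move the first 2 characters to the end (rotate left by 2).
Doing the same to "tangent": "entng".
(Check on "rescind": → "scind" → "indsc" ✓)

entng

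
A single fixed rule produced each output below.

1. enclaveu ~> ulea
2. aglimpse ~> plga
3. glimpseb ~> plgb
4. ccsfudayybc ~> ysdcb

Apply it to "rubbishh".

sihb

Each output is the input with this applied: sort the characters into reverse alphabetical order, then keep every other character starting from the second (positions 2nd, 4th, 6th, ...).
Starting from "rubbishh": after the first operation, "usrihhbb"; after the second, "sihb".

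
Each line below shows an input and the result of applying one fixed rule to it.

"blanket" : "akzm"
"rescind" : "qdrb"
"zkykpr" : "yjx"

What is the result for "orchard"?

nqbg

The pattern: delete the last 3 characters, then shift every letter 1 place backward in the alphabet (wrapping around).
Working it through for "orchard": intermediate "orch", final "nqbg".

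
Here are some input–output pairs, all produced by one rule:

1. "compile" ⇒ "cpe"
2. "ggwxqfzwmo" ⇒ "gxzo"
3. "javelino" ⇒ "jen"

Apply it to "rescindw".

The rule is to keep one character in every 3, starting at position 1 (positions 1st, 4th, 7th, ...).
Doing the same to "rescindw": "rcd".

rcd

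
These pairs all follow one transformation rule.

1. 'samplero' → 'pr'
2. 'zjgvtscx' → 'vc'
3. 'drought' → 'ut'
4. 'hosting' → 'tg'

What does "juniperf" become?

ir

Looking at the pairs, the operation is to keep one character in every 3, starting at position 1 (positions 1st, 4th, 7th, ...), then delete the first character.
"juniperf" → "jir" → "ir".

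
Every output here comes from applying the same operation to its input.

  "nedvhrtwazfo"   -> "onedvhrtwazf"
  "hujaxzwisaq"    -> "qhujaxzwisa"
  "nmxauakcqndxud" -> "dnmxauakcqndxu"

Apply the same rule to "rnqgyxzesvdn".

nrnqgyxzesvd

What's happening: move the last character to the front.
Applying that to "rnqgyxzesvdn" gives "nrnqgyxzesvd".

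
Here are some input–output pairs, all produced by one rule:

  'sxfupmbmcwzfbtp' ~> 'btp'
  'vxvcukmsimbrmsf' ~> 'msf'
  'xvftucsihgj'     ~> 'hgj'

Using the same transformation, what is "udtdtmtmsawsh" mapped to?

wsh

Each output is the input with this applied: keep only the last 3 characters.
On "udtdtmtmsawsh" that produces "wsh".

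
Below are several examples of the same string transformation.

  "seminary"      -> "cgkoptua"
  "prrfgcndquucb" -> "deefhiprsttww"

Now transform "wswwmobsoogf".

The pattern: sort the characters into alphabetical order, then shift every letter 2 places forward in the alphabet (wrapping around).
For "wswwmobsoogf", step one produces "bfgmooosswww"; step two turns that into "dhioqqquuyyy".
(Check on "prrfgcndquucb": → "bccdfgnpqrruu" → "deefhiprsttww" ✓)

dhioqqquuyyy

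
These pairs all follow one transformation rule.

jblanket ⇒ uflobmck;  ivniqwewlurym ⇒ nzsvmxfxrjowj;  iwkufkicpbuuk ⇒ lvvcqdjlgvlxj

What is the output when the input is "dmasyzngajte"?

Each output is the input with this applied: shift every letter 1 place forward in the alphabet (wrapping around), then reverse the string.
On "dmasyzngajte": the first step gives "enbtzaohbkuf", and the second then gives "fukbhoaztbne".

fukbhoaztbne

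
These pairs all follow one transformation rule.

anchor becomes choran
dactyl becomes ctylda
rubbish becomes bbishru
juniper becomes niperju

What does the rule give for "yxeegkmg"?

Each output is the input with this applied: move the first 2 characters to the end (rotate left by 2).
So "yxeegkmg" becomes "eegkmgyx".

eegkmgyx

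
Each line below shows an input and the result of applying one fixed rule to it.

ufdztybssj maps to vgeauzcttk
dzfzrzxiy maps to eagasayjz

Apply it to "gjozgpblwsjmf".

Rule — shift every letter 1 place forward in the alphabet (wrapping around).
Applying that to "gjozgpblwsjmf" gives "hkpahqcmxtkng".

hkpahqcmxtkng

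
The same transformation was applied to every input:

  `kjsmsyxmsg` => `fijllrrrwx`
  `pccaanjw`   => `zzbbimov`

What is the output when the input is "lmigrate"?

zdfhklqs

The pattern: sort the characters into alphabetical order, then shift every letter 1 place backward in the alphabet (wrapping around).
Applying both steps to "lmigrate": "aegilmrt", then "zdfhklqs".
(Check on "kjsmsyxmsg": → "gjkmmsssxy" → "fijllrrrwx" ✓)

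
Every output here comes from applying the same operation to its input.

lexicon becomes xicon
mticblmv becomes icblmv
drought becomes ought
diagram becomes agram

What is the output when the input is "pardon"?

rdon

The pattern: delete the first 2 characters.
Doing the same to "pardon": "rdon".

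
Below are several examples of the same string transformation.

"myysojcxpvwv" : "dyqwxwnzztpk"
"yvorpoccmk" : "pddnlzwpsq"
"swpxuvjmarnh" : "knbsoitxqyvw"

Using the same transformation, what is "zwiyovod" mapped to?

pwpeaxjz

The transformation: shift every letter 1 place forward in the alphabet (wrapping around), then swap the front and back halves of the string.
On "zwiyovod": the first step gives "axjzpwpe", and the second then gives "pwpeaxjz".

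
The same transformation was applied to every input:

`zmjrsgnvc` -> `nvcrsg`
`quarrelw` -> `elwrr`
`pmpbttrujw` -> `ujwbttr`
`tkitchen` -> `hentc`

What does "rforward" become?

ardrw

What's happening: delete the first 3 characters, then move the last 3 characters to the front (rotate right by 3).
For "rforward", step one produces "rward"; step two turns that into "ardrw".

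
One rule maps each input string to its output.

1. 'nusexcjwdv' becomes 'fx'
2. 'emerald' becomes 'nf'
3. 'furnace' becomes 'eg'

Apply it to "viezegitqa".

sc

What's happening: shift every letter 2 places forward in the alphabet (wrapping around), then keep only the last 2 characters.
Applying both steps to "viezegitqa": "xkgbgikvsc", then "sc".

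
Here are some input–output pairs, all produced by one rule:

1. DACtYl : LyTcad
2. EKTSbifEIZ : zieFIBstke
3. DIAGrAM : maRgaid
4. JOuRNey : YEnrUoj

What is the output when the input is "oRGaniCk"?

KcINAgrO

The transformation: flip the case of every letter, then reverse the string.
For "oRGaniCk", step one produces "OrgANIcK"; step two turns that into "KcINAgrO".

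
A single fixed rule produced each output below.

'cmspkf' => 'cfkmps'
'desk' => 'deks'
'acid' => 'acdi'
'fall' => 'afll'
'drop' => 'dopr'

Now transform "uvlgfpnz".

In each case the input is transformed by: sort the characters into alphabetical order.
For "uvlgfpnz" the result is "fglnpuvz".

fglnpuvz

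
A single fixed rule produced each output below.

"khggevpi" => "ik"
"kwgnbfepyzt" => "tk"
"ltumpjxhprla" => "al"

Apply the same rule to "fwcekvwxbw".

The transformation: move the first character to the end, then keep only the last 2 characters.
"fwcekvwxbw" → "wf".
(Check on "kwgnbfepyzt": → "wgnbfepyztk" → "tk" ✓)

wf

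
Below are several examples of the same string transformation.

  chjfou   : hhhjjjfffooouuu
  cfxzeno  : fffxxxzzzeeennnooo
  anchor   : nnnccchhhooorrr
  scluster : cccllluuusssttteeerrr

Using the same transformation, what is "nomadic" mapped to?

ooommmaaadddiiiccc

Looking at the pairs, the operation is to delete the first character, then repeat every character 3 times.
For "nomadic", step one produces "omadic"; step two turns that into "ooommmaaadddiiiccc".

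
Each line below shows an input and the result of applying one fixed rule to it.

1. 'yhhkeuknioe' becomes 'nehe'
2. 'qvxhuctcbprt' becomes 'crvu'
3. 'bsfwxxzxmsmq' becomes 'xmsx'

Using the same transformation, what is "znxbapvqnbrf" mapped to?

qrna

Each output is the input with this applied: keep one character in every 3, starting at position 2 (positions 2nd, 5th, 8th, ...), then move the last 2 characters to the front (rotate right by 2).
For "znxbapvqnbrf", step one produces "naqr"; step two turns that into "qrna".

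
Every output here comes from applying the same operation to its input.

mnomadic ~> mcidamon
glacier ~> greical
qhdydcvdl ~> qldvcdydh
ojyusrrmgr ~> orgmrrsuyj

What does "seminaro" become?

soranime

Rule — reverse the string, then move the last character to the front.
Applying both steps to "seminaro": "oranimes", then "soranime".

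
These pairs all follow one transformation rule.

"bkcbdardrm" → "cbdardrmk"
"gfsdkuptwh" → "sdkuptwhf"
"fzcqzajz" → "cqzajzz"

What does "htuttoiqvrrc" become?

Rule — delete the first character, then move the first character to the end.
On "htuttoiqvrrc": the first step gives "tuttoiqvrrc", and the second then gives "uttoiqvrrct".

uttoiqvrrct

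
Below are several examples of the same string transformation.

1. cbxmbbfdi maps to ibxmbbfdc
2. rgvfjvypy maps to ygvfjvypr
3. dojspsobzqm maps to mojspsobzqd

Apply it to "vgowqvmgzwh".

Looking at the pairs, the operation is to swap the first and last characters.
Applying that to "vgowqvmgzwh" gives "hgowqvmgzwv".

hgowqvmgzwv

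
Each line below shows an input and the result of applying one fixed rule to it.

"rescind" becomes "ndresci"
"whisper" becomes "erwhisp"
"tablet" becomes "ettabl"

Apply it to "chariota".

The transformation: move the last 2 characters to the front (rotate right by 2).
Doing the same to "chariota": "tachario".

tachario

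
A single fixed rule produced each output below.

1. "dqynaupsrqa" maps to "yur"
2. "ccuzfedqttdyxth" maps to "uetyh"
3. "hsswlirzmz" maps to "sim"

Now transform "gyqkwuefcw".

quc

Rule — keep one character in every 3, starting at position 3 (positions 3rd, 6th, 9th, ...).
Doing the same to "gyqkwuefcw": "quc".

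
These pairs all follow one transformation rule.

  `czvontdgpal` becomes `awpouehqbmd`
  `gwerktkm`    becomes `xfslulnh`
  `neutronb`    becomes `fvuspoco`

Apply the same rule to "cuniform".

Each output is the input with this applied: move the first character to the end, then shift every letter 1 place forward in the alphabet (wrapping around).
On "cuniform" that produces "vojgpsnd".

vojgpsnd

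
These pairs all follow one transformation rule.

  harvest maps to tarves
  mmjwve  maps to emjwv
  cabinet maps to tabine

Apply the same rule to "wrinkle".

erinkl

The pattern: delete the first character, then move the last character to the front.
Applying both steps to "wrinkle": "rinkle", then "erinkl".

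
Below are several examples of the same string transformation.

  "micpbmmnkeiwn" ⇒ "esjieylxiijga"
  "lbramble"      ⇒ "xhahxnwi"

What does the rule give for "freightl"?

What's happening: move the last 3 characters to the front (rotate right by 3), then shift every letter 4 places backward in the alphabet (wrapping around).
Starting from "freightl": after the first operation, "htlfreig"; after the second, "dphbnaec".

dphbnaec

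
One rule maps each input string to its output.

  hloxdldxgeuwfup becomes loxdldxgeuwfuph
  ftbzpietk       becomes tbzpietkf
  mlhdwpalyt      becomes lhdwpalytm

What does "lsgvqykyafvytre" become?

The pattern: move the first character to the end.
Doing the same to "lsgvqykyafvytre": "sgvqykyafvytrel".

sgvqykyafvytrel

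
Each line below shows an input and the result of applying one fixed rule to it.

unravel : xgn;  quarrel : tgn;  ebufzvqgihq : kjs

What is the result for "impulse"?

Rule — shift every letter 2 places forward in the alphabet (wrapping around), then keep only the last 3 characters.
Applying both steps to "impulse": "korwnug", then "nug".

nug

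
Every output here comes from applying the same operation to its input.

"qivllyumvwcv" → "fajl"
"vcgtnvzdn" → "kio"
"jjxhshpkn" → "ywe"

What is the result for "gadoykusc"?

vdj

Rule — shift every letter 11 places backward in the alphabet (wrapping around), then keep one character in every 3, starting at position 1 (positions 1st, 4th, 7th, ...).
Applying both steps to "gadoykusc": "vpsdnzjhr", then "vdj".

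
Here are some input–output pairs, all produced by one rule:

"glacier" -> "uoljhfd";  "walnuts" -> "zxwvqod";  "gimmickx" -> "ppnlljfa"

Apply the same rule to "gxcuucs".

xxvjffa

The pattern: shift every letter 3 places forward in the alphabet (wrapping around), then sort the characters into reverse alphabetical order.
Working it through for "gxcuucs": intermediate "jafxxfv", final "xxvjffa".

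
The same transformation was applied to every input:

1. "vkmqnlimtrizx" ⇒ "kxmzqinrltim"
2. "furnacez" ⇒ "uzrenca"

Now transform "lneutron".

What's happening: delete the first character, then take characters alternately from the front and the back (1st, last, 2nd, 2nd-last, ...).
For "lneutron", step one produces "neutron"; step two turns that into "nneourt".

nneourt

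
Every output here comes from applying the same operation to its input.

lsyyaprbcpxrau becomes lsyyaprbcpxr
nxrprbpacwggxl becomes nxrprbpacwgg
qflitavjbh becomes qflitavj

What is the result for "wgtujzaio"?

In each case the input is transformed by: delete the last 2 characters.
On "wgtujzaio" that produces "wgtujza".

wgtujza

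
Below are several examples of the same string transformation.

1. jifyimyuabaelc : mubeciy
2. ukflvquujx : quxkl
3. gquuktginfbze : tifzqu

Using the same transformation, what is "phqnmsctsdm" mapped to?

stdhn

Rule — keep every other character starting from the second (positions 2nd, 4th, 6th, ...), then move the first 2 characters to the end (rotate left by 2).
Applying both steps to "phqnmsctsdm": "hnstd", then "stdhn".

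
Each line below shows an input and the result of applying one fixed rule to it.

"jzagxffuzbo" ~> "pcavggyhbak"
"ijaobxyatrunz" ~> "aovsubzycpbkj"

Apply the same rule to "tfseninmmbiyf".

gzjcnnojoftgu

The rule is to shift every letter 1 place forward in the alphabet (wrapping around), then reverse the string.
Applying that to "tfseninmmbiyf" gives "gzjcnnojoftgu".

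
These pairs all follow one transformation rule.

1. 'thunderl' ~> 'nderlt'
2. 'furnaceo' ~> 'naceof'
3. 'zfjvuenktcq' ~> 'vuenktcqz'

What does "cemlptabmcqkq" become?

Rule — move the first character to the end, then delete the first 2 characters.
Starting from "cemlptabmcqkq": after the first operation, "emlptabmcqkqc"; after the second, "lptabmcqkqc".
(Check on "furnaceo": → "urnaceof" → "naceof" ✓)

lptabmcqkqc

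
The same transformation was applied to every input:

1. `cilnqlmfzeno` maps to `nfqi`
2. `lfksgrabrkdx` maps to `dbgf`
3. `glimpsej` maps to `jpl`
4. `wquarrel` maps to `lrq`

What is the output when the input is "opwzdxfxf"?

xdp

Looking at the pairs, the operation is to keep one character in every 3, starting at position 2 (positions 2nd, 5th, 8th, ...), then reverse the string.
Applying both steps to "opwzdxfxf": "pdx", then "xdp".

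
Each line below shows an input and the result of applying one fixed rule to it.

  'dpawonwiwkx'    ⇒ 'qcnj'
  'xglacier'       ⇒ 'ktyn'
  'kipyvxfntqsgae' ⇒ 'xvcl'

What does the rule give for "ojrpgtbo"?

The rule is to shift every letter 13 places forward in the alphabet (wrapping around) — i.e. ROT13, then keep only the first 4 characters.
Working it through for "ojrpgtbo": intermediate "bwectgob", final "bwec".

bwec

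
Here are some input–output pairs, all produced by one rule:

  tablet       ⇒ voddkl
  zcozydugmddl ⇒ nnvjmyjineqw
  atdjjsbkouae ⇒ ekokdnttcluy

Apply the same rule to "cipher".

robmsz

Looking at the pairs, the operation is to shift every letter 10 places forward in the alphabet (wrapping around), then move the last 3 characters to the front (rotate right by 3).
On "cipher": the first step gives "mszrob", and the second then gives "robmsz".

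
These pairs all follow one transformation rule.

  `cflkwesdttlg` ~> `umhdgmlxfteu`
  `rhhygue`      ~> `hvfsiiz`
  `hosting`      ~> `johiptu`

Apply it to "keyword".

pselfzx

In each case the input is transformed by: move the last 3 characters to the front (rotate right by 3), then shift every letter 1 place forward in the alphabet (wrapping around).
Starting from "keyword": after the first operation, "ordkeyw"; after the second, "pselfzx".
(Check on "rhhygue": → "guerhhy" → "hvfsiiz" ✓)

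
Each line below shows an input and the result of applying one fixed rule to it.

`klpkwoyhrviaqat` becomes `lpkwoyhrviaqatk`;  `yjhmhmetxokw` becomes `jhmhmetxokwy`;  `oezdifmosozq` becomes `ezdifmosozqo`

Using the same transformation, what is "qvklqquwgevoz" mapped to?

vklqquwgevozq

What's happening: move the first character to the end.
Applying that to "qvklqquwgevoz" gives "vklqquwgevozq".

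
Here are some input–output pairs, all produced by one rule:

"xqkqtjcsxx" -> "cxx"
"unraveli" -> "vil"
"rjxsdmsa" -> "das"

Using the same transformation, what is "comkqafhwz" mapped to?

Rule — swap each adjacent pair of characters (1↔2, 3↔4, ...), then keep only the last 3 characters.
So "comkqafhwz" becomes "fzw".

fzw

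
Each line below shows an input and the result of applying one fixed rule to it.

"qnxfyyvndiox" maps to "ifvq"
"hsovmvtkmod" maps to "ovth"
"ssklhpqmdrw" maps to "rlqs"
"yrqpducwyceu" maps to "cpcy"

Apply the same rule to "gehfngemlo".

What's happening: keep one character in every 3, starting at position 1 (positions 1st, 4th, 7th, ...), then swap the first and last characters.
For "gehfngemlo", step one produces "gfeo"; step two turns that into "ofeg".

ofeg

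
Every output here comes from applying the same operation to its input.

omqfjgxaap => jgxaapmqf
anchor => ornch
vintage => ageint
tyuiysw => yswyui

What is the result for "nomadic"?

dicoma

Each output is the input with this applied: delete the first character, then move the first 3 characters to the end (rotate left by 3).
Applying both steps to "nomadic": "omadic", then "dicoma".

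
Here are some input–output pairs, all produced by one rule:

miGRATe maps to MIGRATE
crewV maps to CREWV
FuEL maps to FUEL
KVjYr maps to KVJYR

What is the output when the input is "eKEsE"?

The transformation: convert every letter to uppercase.
For "eKEsE" the result is "EKESE".

EKESE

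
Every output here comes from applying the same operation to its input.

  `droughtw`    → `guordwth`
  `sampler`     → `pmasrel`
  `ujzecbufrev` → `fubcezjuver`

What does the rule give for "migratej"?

argimjet

The pattern: move the last 3 characters to the front (rotate right by 3), then reverse the string.
On "migratej": the first step gives "tejmigra", and the second then gives "argimjet".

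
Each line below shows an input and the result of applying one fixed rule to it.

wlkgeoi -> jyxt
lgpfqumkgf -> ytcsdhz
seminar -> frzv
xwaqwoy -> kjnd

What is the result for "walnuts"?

In each case the input is transformed by: delete the last 3 characters, then shift every letter 13 places forward in the alphabet (wrapping around) — i.e. ROT13.
Applying that to "walnuts" gives "jnya".

jnya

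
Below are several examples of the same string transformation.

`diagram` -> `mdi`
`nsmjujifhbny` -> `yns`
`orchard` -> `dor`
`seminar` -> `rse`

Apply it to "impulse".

Each output is the input with this applied: move the last character to the front, then keep only the first 3 characters.
Starting from "impulse": after the first operation, "eimpuls"; after the second, "eim".

eim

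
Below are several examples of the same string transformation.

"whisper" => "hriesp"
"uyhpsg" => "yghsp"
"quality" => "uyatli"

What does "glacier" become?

Each output is the input with this applied: delete the first character, then take characters alternately from the front and the back (1st, last, 2nd, 2nd-last, ...).
Working it through for "glacier": intermediate "lacier", final "lraeci".

lraeci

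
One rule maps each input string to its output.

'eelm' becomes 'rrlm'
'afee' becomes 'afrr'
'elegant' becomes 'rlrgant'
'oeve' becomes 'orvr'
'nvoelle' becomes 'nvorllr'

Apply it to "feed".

What's happening: replace every "e" with "r".
Applying that to "feed" gives "frrd".

frrd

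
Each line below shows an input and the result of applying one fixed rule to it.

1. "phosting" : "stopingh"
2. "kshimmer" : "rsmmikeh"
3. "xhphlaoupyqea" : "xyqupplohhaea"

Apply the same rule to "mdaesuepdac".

sumpeeddaca

The pattern: sort the characters into reverse alphabetical order, then swap each adjacent pair of characters (1↔2, 3↔4, ...).
"mdaesuepdac" → "sumpeeddaca".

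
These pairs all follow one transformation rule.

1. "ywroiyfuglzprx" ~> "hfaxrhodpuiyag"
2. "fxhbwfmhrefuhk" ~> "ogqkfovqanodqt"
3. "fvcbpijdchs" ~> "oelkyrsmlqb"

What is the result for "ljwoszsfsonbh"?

usfxbibobxwkq

Looking at the pairs, the operation is to shift every letter 9 places forward in the alphabet (wrapping around).
Doing the same to "ljwoszsfsonbh": "usfxbibobxwkq".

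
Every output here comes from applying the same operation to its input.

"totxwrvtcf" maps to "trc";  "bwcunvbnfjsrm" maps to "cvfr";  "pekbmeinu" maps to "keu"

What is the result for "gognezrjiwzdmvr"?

gzidr

Each output is the input with this applied: keep one character in every 3, starting at position 3 (positions 3rd, 6th, 9th, ...).
"gognezrjiwzdmvr" → "gzidr".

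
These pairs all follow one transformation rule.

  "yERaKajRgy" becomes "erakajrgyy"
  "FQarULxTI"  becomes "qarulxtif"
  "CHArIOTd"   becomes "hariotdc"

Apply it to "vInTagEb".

intagebv

What's happening: move the first character to the end, then convert every letter to lowercase.
"vInTagEb" → "intagebv".
(Check on "yERaKajRgy": → "ERaKajRgyy" → "erakajrgyy" ✓)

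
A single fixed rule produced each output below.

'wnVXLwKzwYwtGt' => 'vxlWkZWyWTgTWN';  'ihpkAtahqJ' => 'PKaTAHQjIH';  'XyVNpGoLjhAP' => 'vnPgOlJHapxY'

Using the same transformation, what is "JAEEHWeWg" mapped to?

Looking at the pairs, the operation is to move the first 2 characters to the end (rotate left by 2), then flip the case of every letter.
On "JAEEHWeWg": the first step gives "EEHWeWgJA", and the second then gives "eehwEwGja".

eehwEwGja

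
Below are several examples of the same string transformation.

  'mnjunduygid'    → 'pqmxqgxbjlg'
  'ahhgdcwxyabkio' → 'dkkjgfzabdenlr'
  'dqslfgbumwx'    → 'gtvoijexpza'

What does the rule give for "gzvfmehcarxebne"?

Each output is the input with this applied: shift every letter 3 places forward in the alphabet (wrapping around).
Applying that to "gzvfmehcarxebne" gives "jcyiphkfduaheqh".

jcyiphkfduaheqh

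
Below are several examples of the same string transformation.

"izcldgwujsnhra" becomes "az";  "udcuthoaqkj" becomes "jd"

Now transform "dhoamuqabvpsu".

uh

The rule is to swap the first and last characters, then keep only the first 2 characters.
"dhoamuqabvpsu" → "uhoamuqabvpsd" → "uh".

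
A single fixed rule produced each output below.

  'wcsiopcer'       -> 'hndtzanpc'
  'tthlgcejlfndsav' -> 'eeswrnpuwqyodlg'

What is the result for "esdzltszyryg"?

pdokwedkjcjr

Each output is the input with this applied: shift every letter 11 places forward in the alphabet (wrapping around).
For "esdzltszyryg" the result is "pdokwedkjcjr".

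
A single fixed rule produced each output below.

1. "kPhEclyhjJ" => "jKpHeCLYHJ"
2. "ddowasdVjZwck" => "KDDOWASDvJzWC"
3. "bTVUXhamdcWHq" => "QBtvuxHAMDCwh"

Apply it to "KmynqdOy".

Rule — move the last character to the front, then flip the case of every letter.
For "KmynqdOy", step one produces "yKmynqdO"; step two turns that into "YkMYNQDo".

YkMYNQDo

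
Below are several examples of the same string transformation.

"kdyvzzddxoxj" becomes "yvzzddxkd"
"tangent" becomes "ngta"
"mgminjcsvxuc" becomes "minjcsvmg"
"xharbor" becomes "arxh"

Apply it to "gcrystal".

rysgc

Rule — delete the last 3 characters, then move the first 2 characters to the end (rotate left by 2).
Applying both steps to "gcrystal": "gcrys", then "rysgc".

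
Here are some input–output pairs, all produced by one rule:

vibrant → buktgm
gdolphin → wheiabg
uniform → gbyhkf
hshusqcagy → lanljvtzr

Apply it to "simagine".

bftzbgx

In each case the input is transformed by: delete the first character, then shift every letter 7 places backward in the alphabet (wrapping around).
Applying both steps to "simagine": "imagine", then "bftzbgx".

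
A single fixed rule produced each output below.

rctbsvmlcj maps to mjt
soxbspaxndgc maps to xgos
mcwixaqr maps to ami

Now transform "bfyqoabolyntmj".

ltbqb

The rule is to swap the front and back halves of the string, then keep one character in every 3, starting at position 2 (positions 2nd, 5th, 8th, ...).
On "bfyqoabolyntmj": the first step gives "olyntmjbfyqoab", and the second then gives "ltbqb".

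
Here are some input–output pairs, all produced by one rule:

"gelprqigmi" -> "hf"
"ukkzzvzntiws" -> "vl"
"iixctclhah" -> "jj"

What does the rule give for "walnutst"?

The pattern: shift every letter 1 place forward in the alphabet (wrapping around), then keep only the first 2 characters.
"walnutst" → "xbmovutu" → "xb".
(Check on "iixctclhah": → "jjydudmibi" → "jj" ✓)

xb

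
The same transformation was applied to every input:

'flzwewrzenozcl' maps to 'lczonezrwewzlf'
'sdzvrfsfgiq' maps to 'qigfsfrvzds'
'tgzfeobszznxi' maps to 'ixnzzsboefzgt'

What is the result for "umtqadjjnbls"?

Rule — reverse the string.
On "umtqadjjnbls" that produces "slbnjjdaqtmu".

slbnjjdaqtmu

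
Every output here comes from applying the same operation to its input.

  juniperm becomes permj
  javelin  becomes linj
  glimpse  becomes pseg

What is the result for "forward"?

Looking at the pairs, the operation is to move the first character to the end, then delete the first 3 characters.
"forward" → "orwardf" → "ardf".

ardf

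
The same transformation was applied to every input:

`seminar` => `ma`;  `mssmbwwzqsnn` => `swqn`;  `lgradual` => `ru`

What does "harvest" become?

The transformation: keep one character in every 3, starting at position 3 (positions 3rd, 6th, 9th, ...).
Applying that to "harvest" gives "rs".

rs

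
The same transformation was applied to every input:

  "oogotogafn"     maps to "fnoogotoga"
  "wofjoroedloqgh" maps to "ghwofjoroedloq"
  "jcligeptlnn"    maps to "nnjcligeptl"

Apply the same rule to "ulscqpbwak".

akulscqpbw

Rule — move the last 2 characters to the front (rotate right by 2).
On "ulscqpbwak" that produces "akulscqpbw".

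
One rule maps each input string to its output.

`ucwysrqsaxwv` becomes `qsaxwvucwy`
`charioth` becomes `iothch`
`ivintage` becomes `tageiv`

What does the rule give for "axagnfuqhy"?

The transformation: swap the front and back halves of the string, then delete the last 2 characters.
For "axagnfuqhy", step one produces "fuqhyaxagn"; step two turns that into "fuqhyaxa".

fuqhyaxa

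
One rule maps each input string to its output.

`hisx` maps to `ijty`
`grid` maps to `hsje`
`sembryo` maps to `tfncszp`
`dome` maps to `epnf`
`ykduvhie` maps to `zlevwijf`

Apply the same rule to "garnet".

Looking at the pairs, the operation is to shift every letter 1 place forward in the alphabet (wrapping around).
"garnet" → "hbsofu".

hbsofu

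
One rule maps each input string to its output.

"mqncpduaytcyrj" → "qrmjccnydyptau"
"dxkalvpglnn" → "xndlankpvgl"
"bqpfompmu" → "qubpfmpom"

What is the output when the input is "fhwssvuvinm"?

hmfisnwuvvs

The rule is to swap each adjacent pair of characters (1↔2, 3↔4, ...), then take characters alternately from the front and the back (1st, last, 2nd, 2nd-last, ...).
On "fhwssvuvinm" that produces "hmfisnwuvvs".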